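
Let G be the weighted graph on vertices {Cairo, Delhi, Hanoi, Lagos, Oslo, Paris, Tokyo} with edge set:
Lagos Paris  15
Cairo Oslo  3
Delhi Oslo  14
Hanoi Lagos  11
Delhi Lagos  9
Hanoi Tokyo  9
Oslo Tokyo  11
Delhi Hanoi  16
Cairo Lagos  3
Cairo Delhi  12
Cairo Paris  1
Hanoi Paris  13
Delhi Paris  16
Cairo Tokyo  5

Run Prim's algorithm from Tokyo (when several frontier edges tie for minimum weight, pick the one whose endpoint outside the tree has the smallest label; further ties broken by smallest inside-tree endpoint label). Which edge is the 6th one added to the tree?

Hanoi-Tokyo

Prim, starting at Tokyo.
Step 1: cheapest edge leaving the tree is Cairo Tokyo (5); add Cairo.
Step 2: cheapest edge leaving the tree is Cairo Paris (1); add Paris.
Step 3: cheapest edge leaving the tree is Cairo Lagos (3); add Lagos.
Step 4: cheapest edge leaving the tree is Cairo Oslo (3); add Oslo.
Step 5: cheapest edge leaving the tree is Delhi Lagos (9); add Delhi.
Step 6: cheapest edge leaving the tree is Hanoi Tokyo (9); add Hanoi.
The 6th edge added is Hanoi Tokyo.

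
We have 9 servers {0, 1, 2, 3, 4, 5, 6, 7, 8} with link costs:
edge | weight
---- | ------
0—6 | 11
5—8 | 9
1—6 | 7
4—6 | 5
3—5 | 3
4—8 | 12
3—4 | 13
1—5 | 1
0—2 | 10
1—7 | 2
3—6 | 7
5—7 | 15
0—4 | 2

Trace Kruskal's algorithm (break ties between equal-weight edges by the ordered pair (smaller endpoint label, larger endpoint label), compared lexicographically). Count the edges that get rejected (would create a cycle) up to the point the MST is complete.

1

Kruskal's algorithm — process edges by increasing weight (ties by edge label):
1—5 (1): add — endpoints in different components.
0—4 (2): add — endpoints in different components.
1—7 (2): add — endpoints in different components.
3—5 (3): add — endpoints in different components.
4—6 (5): add — endpoints in different components.
1—6 (7): add — endpoints in different components.
3—6 (7): skip — 3 and 6 already connected.
5—8 (9): add — endpoints in different components.
0—2 (10): add — endpoints in different components.
Edges rejected before the tree was complete: 1.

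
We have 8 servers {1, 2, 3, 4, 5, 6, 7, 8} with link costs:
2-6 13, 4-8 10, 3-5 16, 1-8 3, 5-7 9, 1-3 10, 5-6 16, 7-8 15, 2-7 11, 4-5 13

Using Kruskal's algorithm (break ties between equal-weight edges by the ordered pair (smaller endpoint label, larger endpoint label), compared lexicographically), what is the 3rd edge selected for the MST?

Sort edges by weight, then run Kruskal:
1-8 (3): add — endpoints in different components.
5-7 (9): add — endpoints in different components.
1-3 (10): add — endpoints in different components.
4-8 (10): add — endpoints in different components.
2-7 (11): add — endpoints in different components.
2-6 (13): add — endpoints in different components.
4-5 (13): add — endpoints in different components.
The 3rd edge added is 1-3.

1-3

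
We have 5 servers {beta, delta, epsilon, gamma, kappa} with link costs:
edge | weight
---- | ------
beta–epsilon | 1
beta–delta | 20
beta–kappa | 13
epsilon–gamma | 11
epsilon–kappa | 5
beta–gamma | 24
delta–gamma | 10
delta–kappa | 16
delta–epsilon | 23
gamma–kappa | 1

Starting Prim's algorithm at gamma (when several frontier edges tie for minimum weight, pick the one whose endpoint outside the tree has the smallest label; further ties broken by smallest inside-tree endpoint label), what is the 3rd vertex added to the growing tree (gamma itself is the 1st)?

epsilon

Prim's algorithm from gamma:
Step 1: cheapest edge leaving the tree is gamma–kappa (1); add kappa.
Step 2: cheapest edge leaving the tree is epsilon–kappa (5); add epsilon.
Step 3: cheapest edge leaving the tree is beta–epsilon (1); add beta.
Step 4: cheapest edge leaving the tree is delta–gamma (10); add delta.
Vertex order: gamma, kappa, epsilon, beta, delta. The 3rd vertex is epsilon.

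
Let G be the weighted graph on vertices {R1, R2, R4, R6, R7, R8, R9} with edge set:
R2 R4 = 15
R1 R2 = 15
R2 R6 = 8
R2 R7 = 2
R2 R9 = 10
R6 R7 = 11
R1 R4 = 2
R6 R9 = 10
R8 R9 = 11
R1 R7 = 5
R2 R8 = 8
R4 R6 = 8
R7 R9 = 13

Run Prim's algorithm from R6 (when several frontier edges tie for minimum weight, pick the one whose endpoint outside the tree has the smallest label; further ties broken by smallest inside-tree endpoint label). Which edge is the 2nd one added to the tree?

Grow the tree from R6 using Prim:
Step 1: cheapest edge leaving the tree is R2 R6 (8); add R2.
Step 2: cheapest edge leaving the tree is R2 R7 (2); add R7.
Step 3: cheapest edge leaving the tree is R1 R7 (5); add R1.
Step 4: cheapest edge leaving the tree is R1 R4 (2); add R4.
Step 5: cheapest edge leaving the tree is R2 R8 (8); add R8.
Step 6: cheapest edge leaving the tree is R2 R9 (10); add R9.
The 2nd edge added is R2 R7.

R2-R7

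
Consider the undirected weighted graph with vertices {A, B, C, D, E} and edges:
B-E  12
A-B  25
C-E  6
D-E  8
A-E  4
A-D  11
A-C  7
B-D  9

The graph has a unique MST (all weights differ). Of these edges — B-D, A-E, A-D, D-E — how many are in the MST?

3

Kruskal's algorithm — process edges by increasing weight (ties by edge label):
A-E (4): add — endpoints in different components.
C-E (6): add — endpoints in different components.
A-C (7): skip — A and C already connected.
D-E (8): add — endpoints in different components.
B-D (9): add — endpoints in different components.
MST edge set: {A-E, C-E, D-E, B-D}.
Of the listed edges, {B-D, A-E, D-E} are in the MST → 3.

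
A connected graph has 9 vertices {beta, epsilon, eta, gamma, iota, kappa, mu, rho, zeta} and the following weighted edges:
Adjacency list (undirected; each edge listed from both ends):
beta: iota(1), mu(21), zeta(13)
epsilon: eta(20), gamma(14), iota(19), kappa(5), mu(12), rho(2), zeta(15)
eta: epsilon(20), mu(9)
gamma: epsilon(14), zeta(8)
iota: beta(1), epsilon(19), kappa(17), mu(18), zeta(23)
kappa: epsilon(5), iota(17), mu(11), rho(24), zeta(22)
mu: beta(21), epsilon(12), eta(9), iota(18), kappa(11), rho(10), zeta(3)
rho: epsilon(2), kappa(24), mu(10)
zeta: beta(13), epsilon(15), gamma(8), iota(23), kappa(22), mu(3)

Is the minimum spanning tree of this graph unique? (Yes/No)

Yes

Kruskal: consider edges lightest-first.
beta–iota (1): add — endpoints in different components.
epsilon–rho (2): add — endpoints in different components.
mu–zeta (3): add — endpoints in different components.
epsilon–kappa (5): add — endpoints in different components.
gamma–zeta (8): add — endpoints in different components.
eta–mu (9): add — endpoints in different components.
mu–rho (10): add — endpoints in different components.
kappa–mu (11): skip — kappa and mu already connected.
epsilon–mu (12): skip — epsilon and mu already connected.
beta–zeta (13): add — endpoints in different components.
Every non-tree edge has weight strictly greater than the heaviest edge on the tree path between its endpoints, so the MST is unique.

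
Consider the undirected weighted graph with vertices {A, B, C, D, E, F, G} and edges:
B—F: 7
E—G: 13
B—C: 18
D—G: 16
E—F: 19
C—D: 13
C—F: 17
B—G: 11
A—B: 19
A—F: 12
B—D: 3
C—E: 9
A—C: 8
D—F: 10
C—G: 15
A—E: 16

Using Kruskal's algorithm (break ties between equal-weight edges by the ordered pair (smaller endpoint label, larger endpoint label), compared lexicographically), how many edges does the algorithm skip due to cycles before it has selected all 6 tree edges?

Kruskal's algorithm — process edges by increasing weight (ties by edge label):
B—D (3): add — endpoints in different components.
B—F (7): add — endpoints in different components.
A—C (8): add — endpoints in different components.
C—E (9): add — endpoints in different components.
D—F (10): skip — D and F already connected.
B—G (11): add — endpoints in different components.
A—F (12): add — endpoints in different components.
Edges rejected before the tree was complete: 1.

1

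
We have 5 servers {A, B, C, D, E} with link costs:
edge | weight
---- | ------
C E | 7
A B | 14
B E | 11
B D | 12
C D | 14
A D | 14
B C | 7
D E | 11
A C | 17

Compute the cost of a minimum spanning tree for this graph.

Grow the tree from A using Prim:
Step 1: cheapest edge leaving the tree is A B (14); add B.
Step 2: cheapest edge leaving the tree is B C (7); add C.
Step 3: cheapest edge leaving the tree is C E (7); add E.
Step 4: cheapest edge leaving the tree is D E (11); add D.
MST edges: A B, B C, C E, D E; total weight 14+7+7+11 = 39.

39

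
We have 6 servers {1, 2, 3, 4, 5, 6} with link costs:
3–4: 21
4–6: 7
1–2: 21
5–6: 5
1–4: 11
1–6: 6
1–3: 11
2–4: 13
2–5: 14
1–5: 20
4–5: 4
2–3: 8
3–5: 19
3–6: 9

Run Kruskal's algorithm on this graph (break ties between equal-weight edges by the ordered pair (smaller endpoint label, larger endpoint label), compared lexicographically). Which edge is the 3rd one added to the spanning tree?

1-6

Sort edges by weight, then run Kruskal:
4–5 (4): add — endpoints in different components.
5–6 (5): add — endpoints in different components.
1–6 (6): add — endpoints in different components.
4–6 (7): skip — 4 and 6 already connected.
2–3 (8): add — endpoints in different components.
3–6 (9): add — endpoints in different components.
The 3rd edge added is 1–6.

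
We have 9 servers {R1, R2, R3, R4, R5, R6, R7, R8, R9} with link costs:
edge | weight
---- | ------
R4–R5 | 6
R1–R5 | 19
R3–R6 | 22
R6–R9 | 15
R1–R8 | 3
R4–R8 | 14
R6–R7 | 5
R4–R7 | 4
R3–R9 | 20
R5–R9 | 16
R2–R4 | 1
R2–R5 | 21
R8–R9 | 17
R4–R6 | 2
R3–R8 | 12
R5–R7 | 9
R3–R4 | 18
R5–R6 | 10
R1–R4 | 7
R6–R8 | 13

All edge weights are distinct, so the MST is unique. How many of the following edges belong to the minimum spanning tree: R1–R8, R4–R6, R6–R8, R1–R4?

3

Kruskal's algorithm — process edges by increasing weight (ties by edge label):
R2–R4 (1): add — endpoints in different components.
R4–R6 (2): add — endpoints in different components.
R1–R8 (3): add — endpoints in different components.
R4–R7 (4): add — endpoints in different components.
R6–R7 (5): skip — R6 and R7 already connected.
R4–R5 (6): add — endpoints in different components.
R1–R4 (7): add — endpoints in different components.
R5–R7 (9): skip — R7 and R5 already connected.
R5–R6 (10): skip — R6 and R5 already connected.
R3–R8 (12): add — endpoints in different components.
R6–R8 (13): skip — R6 and R8 already connected.
R4–R8 (14): skip — R4 and R8 already connected.
R6–R9 (15): add — endpoints in different components.
MST edge set: {R2–R4, R4–R6, R1–R8, R4–R7, R4–R5, R1–R4, R3–R8, R6–R9}.
Of the listed edges, {R1–R8, R4–R6, R1–R4} are in the MST → 3.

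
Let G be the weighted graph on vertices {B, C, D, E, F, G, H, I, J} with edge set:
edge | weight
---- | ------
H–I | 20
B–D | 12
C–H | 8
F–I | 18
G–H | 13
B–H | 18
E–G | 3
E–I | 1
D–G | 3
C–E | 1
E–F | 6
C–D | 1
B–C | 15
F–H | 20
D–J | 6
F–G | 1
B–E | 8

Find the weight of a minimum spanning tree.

29

Grow the tree from G using Prim:
Step 1: cheapest edge leaving the tree is F–G (1); add F.
Step 2: cheapest edge leaving the tree is D–G (3); add D.
Step 3: cheapest edge leaving the tree is C–D (1); add C.
Step 4: cheapest edge leaving the tree is C–E (1); add E.
Step 5: cheapest edge leaving the tree is E–I (1); add I.
Step 6: cheapest edge leaving the tree is D–J (6); add J.
Step 7: cheapest edge leaving the tree is B–E (8); add B.
Step 8: cheapest edge leaving the tree is C–H (8); add H.
MST edges: F–G, D–G, C–D, C–E, E–I, D–J, B–E, C–H; total weight 1+3+1+1+1+6+8+8 = 29.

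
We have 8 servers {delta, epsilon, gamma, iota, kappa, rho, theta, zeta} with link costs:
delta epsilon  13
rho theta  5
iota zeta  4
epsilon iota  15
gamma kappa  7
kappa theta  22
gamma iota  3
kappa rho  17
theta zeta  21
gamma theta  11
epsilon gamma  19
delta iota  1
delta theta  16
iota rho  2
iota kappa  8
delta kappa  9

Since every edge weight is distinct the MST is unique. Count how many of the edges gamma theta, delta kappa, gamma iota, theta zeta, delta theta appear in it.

Kruskal: consider edges lightest-first.
delta iota (1): add — endpoints in different components.
iota rho (2): add — endpoints in different components.
gamma iota (3): add — endpoints in different components.
iota zeta (4): add — endpoints in different components.
rho theta (5): add — endpoints in different components.
gamma kappa (7): add — endpoints in different components.
iota kappa (8): skip — kappa and iota already connected.
delta kappa (9): skip — kappa and delta already connected.
gamma theta (11): skip — gamma and theta already connected.
delta epsilon (13): add — endpoints in different components.
MST edge set: {delta iota, iota rho, gamma iota, iota zeta, rho theta, gamma kappa, delta epsilon}.
Of the listed edges, {gamma iota} are in the MST → 1.

1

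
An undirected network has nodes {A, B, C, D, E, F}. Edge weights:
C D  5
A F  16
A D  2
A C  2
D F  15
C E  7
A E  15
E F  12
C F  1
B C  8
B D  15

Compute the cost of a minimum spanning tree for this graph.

Prim, starting at F.
Step 1: cheapest edge leaving the tree is C F (1); add C.
Step 2: cheapest edge leaving the tree is A C (2); add A.
Step 3: cheapest edge leaving the tree is A D (2); add D.
Step 4: cheapest edge leaving the tree is C E (7); add E.
Step 5: cheapest edge leaving the tree is B C (8); add B.
MST edges: C F, A C, A D, C E, B C; total weight 1+2+2+7+8 = 20.

20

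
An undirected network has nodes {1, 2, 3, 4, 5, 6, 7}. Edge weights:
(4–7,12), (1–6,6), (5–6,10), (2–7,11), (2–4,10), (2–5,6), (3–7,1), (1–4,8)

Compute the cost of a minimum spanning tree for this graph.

42

Prim's algorithm from 3:
Step 1: cheapest edge leaving the tree is 3–7 (1); add 7.
Step 2: cheapest edge leaving the tree is 2–7 (11); add 2.
Step 3: cheapest edge leaving the tree is 2–5 (6); add 5.
Step 4: cheapest edge leaving the tree is 2–4 (10); add 4.
Step 5: cheapest edge leaving the tree is 1–4 (8); add 1.
Step 6: cheapest edge leaving the tree is 1–6 (6); add 6.
MST edges: 3–7, 2–7, 2–5, 2–4, 1–4, 1–6; total weight 1+11+6+10+8+6 = 42.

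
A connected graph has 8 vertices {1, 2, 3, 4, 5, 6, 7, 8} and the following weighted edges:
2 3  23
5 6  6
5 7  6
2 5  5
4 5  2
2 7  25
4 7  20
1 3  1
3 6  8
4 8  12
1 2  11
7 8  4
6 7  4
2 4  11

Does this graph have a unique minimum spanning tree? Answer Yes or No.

Kruskal: consider edges lightest-first.
1 3 (1): add — endpoints in different components.
4 5 (2): add — endpoints in different components.
6 7 (4): add — endpoints in different components.
7 8 (4): add — endpoints in different components.
2 5 (5): add — endpoints in different components.
5 6 (6): add — endpoints in different components.
5 7 (6): skip — 5 and 7 already connected.
3 6 (8): add — endpoints in different components.
Non-tree edge 5 7 has weight 6, equal to the heaviest edge on its tree cycle — swapping gives another MST of the same weight. Not unique.

No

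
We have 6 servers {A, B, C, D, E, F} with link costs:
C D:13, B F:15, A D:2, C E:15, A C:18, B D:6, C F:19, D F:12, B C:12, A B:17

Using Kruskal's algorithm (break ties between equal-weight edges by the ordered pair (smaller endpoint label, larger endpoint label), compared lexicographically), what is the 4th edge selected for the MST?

Kruskal: consider edges lightest-first.
A D (2): add. Components now {A,D} {B} {C} {E} {F}
B D (6): add. Components now {A,B,D} {C} {E} {F}
B C (12): add. Components now {A,B,C,D} {E} {F}
D F (12): add. Components now {A,B,C,D,F} {E}
C D (13): skip — C and D already connected.
B F (15): skip — B and F already connected.
C E (15): add. Components now {A,B,C,D,E,F}
The 4th edge added is D F.

D-F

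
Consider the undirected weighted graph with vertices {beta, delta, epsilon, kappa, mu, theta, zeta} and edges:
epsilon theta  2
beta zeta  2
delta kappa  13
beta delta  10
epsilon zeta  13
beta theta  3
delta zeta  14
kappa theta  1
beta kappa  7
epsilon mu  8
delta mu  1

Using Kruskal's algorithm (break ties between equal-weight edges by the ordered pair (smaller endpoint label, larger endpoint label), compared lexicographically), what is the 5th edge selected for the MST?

beta-theta

Kruskal's algorithm — process edges by increasing weight (ties by edge label):
delta mu (1): add — endpoints in different components.
kappa theta (1): add — endpoints in different components.
beta zeta (2): add — endpoints in different components.
epsilon theta (2): add — endpoints in different components.
beta theta (3): add — endpoints in different components.
beta kappa (7): skip — kappa and beta already connected.
epsilon mu (8): add — endpoints in different components.
The 5th edge added is beta theta.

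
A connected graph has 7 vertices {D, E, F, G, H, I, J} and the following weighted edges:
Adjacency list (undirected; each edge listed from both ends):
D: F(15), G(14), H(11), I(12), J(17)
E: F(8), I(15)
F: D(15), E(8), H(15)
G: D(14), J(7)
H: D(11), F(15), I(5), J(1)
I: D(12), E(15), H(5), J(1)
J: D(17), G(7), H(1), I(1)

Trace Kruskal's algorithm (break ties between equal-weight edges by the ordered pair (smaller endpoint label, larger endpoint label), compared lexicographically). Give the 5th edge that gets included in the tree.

D-H

Sort edges by weight, then run Kruskal:
H—J (1): add. Components now {D} {E} {F} {G} {H,J} {I}
I—J (1): add. Components now {D} {E} {F} {G} {H,I,J}
H—I (5): skip — H and I already connected.
G—J (7): add. Components now {D} {E} {F} {G,H,I,J}
E—F (8): add. Components now {D} {E,F} {G,H,I,J}
D—H (11): add. Components now {D,G,H,I,J} {E,F}
D—I (12): skip — D and I already connected.
D—G (14): skip — D and G already connected.
D—F (15): add. Components now {D,E,F,G,H,I,J}
The 5th edge added is D—H.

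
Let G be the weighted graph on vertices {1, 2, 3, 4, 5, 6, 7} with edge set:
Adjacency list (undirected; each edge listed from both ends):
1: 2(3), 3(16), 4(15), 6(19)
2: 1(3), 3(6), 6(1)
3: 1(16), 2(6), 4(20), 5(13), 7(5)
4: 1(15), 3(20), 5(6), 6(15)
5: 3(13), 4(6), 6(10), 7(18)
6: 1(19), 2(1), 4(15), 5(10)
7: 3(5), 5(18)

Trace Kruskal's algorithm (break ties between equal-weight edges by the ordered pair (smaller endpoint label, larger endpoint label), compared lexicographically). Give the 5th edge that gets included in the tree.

Kruskal: consider edges lightest-first.
2—6 (1): add — endpoints in different components.
1—2 (3): add — endpoints in different components.
3—7 (5): add — endpoints in different components.
2—3 (6): add — endpoints in different components.
4—5 (6): add — endpoints in different components.
5—6 (10): add — endpoints in different components.
The 5th edge added is 4—5.

4-5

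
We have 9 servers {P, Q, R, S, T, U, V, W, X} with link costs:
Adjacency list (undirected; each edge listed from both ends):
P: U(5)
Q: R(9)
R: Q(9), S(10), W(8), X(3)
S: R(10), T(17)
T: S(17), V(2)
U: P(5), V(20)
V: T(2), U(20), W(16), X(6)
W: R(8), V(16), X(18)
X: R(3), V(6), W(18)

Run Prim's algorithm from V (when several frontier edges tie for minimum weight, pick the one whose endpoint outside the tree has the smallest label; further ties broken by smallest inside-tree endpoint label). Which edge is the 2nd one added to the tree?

Grow the tree from V using Prim:
Step 1: cheapest edge leaving the tree is T–V (2); add T.
Step 2: cheapest edge leaving the tree is V–X (6); add X.
Step 3: cheapest edge leaving the tree is R–X (3); add R.
Step 4: cheapest edge leaving the tree is R–W (8); add W.
Step 5: cheapest edge leaving the tree is Q–R (9); add Q.
Step 6: cheapest edge leaving the tree is R–S (10); add S.
Step 7: cheapest edge leaving the tree is U–V (20); add U.
Step 8: cheapest edge leaving the tree is P–U (5); add P.
The 2nd edge added is V–X.

V-X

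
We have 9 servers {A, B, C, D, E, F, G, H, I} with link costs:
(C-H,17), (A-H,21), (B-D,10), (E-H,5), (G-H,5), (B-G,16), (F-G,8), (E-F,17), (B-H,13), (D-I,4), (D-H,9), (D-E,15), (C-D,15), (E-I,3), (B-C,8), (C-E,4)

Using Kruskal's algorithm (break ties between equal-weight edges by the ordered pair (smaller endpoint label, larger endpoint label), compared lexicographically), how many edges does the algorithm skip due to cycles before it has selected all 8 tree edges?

8

Kruskal's algorithm — process edges by increasing weight (ties by edge label):
E-I (3): add — endpoints in different components.
C-E (4): add — endpoints in different components.
D-I (4): add — endpoints in different components.
E-H (5): add — endpoints in different components.
G-H (5): add — endpoints in different components.
B-C (8): add — endpoints in different components.
F-G (8): add — endpoints in different components.
D-H (9): skip — D and H already connected.
B-D (10): skip — B and D already connected.
B-H (13): skip — B and H already connected.
C-D (15): skip — C and D already connected.
D-E (15): skip — D and E already connected.
B-G (16): skip — B and G already connected.
C-H (17): skip — C and H already connected.
E-F (17): skip — E and F already connected.
A-H (21): add — endpoints in different components.
Edges rejected before the tree was complete: 8.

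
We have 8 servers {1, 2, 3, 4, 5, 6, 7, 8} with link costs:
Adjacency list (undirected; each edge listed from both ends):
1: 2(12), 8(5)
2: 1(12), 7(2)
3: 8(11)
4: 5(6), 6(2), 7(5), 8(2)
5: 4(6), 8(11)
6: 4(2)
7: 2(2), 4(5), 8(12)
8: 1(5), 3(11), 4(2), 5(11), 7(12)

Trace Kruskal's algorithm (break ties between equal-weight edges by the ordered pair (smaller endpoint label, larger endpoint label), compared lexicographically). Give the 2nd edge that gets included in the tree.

4-6

Kruskal: consider edges lightest-first.
2 7 (2): add — endpoints in different components.
4 6 (2): add — endpoints in different components.
4 8 (2): add — endpoints in different components.
1 8 (5): add — endpoints in different components.
4 7 (5): add — endpoints in different components.
4 5 (6): add — endpoints in different components.
3 8 (11): add — endpoints in different components.
The 2nd edge added is 4 6.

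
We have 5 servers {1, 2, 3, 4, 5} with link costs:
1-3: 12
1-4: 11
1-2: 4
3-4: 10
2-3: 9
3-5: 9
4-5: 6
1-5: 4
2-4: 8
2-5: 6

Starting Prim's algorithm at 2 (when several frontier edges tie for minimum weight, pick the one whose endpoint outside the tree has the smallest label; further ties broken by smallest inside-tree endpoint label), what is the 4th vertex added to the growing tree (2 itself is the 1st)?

4

Prim's algorithm from 2:
Step 1: cheapest edge leaving the tree is 1-2 (4); add 1.
Step 2: cheapest edge leaving the tree is 1-5 (4); add 5.
Step 3: cheapest edge leaving the tree is 4-5 (6); add 4.
Step 4: cheapest edge leaving the tree is 2-3 (9); add 3.
Vertex order: 2, 1, 5, 4, 3. The 4th vertex is 4.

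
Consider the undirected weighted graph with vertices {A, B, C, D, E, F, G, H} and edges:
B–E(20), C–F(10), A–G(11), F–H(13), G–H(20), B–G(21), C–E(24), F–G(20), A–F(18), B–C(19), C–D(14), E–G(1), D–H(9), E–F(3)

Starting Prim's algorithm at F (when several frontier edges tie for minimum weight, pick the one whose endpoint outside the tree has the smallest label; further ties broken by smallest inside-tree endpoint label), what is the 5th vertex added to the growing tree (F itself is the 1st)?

Prim's algorithm from F:
Step 1: frontier [E–F 3, C–F 10, F–H 13, A–F 18, F–G 20] → take E–F (3); add E.
Step 2: frontier [E–G 1, B–E 20, C–E 24, C–F 10, F–H 13, A–F 18, F–G 20] → take E–G (1); add G.
Step 3: frontier [B–E 20, C–E 24, C–F 10, F–H 13, A–F 18, A–G 11, G–H 20, B–G 21] → take C–F (10); add C.
Step 4: frontier [C–D 14, B–C 19, B–E 20, F–H 13, A–F 18, A–G 11, G–H 20, B–G 21] → take A–G (11); add A.
Step 5: frontier [C–D 14, B–C 19, B–E 20, F–H 13, G–H 20, B–G 21] → take F–H (13); add H.
Step 6: frontier [C–D 14, B–C 19, B–E 20, B–G 21, D–H 9] → take D–H (9); add D.
Step 7: frontier [B–C 19, B–E 20, B–G 21] → take B–C (19); add B.
Vertex order: F, E, G, C, A, H, D, B. The 5th vertex is A.

A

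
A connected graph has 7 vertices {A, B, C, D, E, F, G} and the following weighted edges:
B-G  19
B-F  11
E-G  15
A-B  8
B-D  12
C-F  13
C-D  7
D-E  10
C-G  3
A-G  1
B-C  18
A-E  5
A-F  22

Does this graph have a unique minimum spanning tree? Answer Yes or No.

Kruskal's algorithm — process edges by increasing weight (ties by edge label):
A-G (1): add — endpoints in different components.
C-G (3): add — endpoints in different components.
A-E (5): add — endpoints in different components.
C-D (7): add — endpoints in different components.
A-B (8): add — endpoints in different components.
D-E (10): skip — D and E already connected.
B-F (11): add — endpoints in different components.
Every non-tree edge has weight strictly greater than the heaviest edge on the tree path between its endpoints, so the MST is unique.

Yes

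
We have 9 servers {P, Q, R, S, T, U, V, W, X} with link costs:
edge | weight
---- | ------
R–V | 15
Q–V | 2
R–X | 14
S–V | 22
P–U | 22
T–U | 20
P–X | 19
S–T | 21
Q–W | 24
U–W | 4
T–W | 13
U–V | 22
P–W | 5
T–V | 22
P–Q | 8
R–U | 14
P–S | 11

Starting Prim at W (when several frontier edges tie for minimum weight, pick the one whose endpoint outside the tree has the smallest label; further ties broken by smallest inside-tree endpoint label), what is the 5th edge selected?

P-S

Prim, starting at W.
Step 1: cheapest edge leaving the tree is U–W (4); add U.
Step 2: cheapest edge leaving the tree is P–W (5); add P.
Step 3: cheapest edge leaving the tree is P–Q (8); add Q.
Step 4: cheapest edge leaving the tree is Q–V (2); add V.
Step 5: cheapest edge leaving the tree is P–S (11); add S.
Step 6: cheapest edge leaving the tree is T–W (13); add T.
Step 7: cheapest edge leaving the tree is R–U (14); add R.
Step 8: cheapest edge leaving the tree is R–X (14); add X.
The 5th edge added is P–S.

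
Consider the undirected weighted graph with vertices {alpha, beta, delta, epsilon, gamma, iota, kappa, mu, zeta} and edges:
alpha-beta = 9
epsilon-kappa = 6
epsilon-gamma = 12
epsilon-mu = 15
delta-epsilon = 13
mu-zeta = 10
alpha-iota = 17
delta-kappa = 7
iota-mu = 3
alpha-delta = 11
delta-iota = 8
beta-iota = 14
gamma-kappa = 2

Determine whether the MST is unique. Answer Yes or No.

Yes

Kruskal's algorithm — process edges by increasing weight (ties by edge label):
gamma-kappa (2): add — endpoints in different components.
iota-mu (3): add — endpoints in different components.
epsilon-kappa (6): add — endpoints in different components.
delta-kappa (7): add — endpoints in different components.
delta-iota (8): add — endpoints in different components.
alpha-beta (9): add — endpoints in different components.
mu-zeta (10): add — endpoints in different components.
alpha-delta (11): add — endpoints in different components.
Every non-tree edge has weight strictly greater than the heaviest edge on the tree path between its endpoints, so the MST is unique.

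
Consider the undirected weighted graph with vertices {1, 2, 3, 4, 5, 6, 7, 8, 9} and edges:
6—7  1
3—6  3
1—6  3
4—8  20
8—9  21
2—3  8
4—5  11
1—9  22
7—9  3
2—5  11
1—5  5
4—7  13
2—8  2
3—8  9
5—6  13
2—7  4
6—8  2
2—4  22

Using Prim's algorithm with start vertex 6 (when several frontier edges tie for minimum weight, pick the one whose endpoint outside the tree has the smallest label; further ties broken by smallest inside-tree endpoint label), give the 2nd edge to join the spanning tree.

6-8

Prim's algorithm from 6:
Step 1: cheapest edge leaving the tree is 6—7 (1); add 7.
Step 2: cheapest edge leaving the tree is 6—8 (2); add 8.
Step 3: cheapest edge leaving the tree is 2—8 (2); add 2.
Step 4: cheapest edge leaving the tree is 1—6 (3); add 1.
Step 5: cheapest edge leaving the tree is 3—6 (3); add 3.
Step 6: cheapest edge leaving the tree is 7—9 (3); add 9.
Step 7: cheapest edge leaving the tree is 1—5 (5); add 5.
Step 8: cheapest edge leaving the tree is 4—5 (11); add 4.
The 2nd edge added is 6—8.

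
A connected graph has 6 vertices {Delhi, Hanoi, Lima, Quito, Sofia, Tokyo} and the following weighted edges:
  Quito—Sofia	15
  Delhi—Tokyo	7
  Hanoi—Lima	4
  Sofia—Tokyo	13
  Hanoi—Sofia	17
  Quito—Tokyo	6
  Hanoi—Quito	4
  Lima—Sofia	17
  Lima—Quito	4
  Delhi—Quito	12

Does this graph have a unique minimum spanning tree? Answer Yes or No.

No

Kruskal's algorithm — process edges by increasing weight (ties by edge label):
Hanoi—Lima (4): add — endpoints in different components.
Hanoi—Quito (4): add — endpoints in different components.
Lima—Quito (4): skip — Quito and Lima already connected.
Quito—Tokyo (6): add — endpoints in different components.
Delhi—Tokyo (7): add — endpoints in different components.
Delhi—Quito (12): skip — Quito and Delhi already connected.
Sofia—Tokyo (13): add — endpoints in different components.
Non-tree edge Lima—Quito has weight 4, equal to the heaviest edge on its tree cycle — swapping gives another MST of the same weight. Not unique.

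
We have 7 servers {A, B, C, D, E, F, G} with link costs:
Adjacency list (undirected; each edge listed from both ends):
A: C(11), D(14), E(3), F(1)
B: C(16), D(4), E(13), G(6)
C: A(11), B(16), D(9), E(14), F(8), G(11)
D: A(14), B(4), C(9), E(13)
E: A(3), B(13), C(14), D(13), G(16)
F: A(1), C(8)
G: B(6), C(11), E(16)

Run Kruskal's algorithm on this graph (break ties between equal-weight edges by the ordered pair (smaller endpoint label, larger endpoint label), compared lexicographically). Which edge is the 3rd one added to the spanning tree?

Kruskal: consider edges lightest-first.
A F (1): add. Components now {A,F} {B} {C} {D} {E} {G}
A E (3): add. Components now {A,E,F} {B} {C} {D} {G}
B D (4): add. Components now {A,E,F} {B,D} {C} {G}
B G (6): add. Components now {A,E,F} {B,D,G} {C}
C F (8): add. Components now {A,C,E,F} {B,D,G}
C D (9): add. Components now {A,B,C,D,E,F,G}
The 3rd edge added is B D.

B-D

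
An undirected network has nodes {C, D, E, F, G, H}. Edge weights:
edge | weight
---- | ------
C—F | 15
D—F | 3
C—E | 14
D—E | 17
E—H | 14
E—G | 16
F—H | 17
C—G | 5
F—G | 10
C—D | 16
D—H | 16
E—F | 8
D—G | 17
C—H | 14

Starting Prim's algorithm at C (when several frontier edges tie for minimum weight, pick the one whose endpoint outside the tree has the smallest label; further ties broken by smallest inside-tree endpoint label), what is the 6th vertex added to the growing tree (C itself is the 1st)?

Prim, starting at C.
Step 1: cheapest edge leaving the tree is C—G (5); add G.
Step 2: cheapest edge leaving the tree is F—G (10); add F.
Step 3: cheapest edge leaving the tree is D—F (3); add D.
Step 4: cheapest edge leaving the tree is E—F (8); add E.
Step 5: cheapest edge leaving the tree is C—H (14); add H.
Vertex order: C, G, F, D, E, H. The 6th vertex is H.

H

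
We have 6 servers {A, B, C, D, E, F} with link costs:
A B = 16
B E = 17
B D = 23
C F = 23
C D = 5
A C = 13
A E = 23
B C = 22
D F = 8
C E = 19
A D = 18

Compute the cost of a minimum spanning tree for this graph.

Sort edges by weight, then run Kruskal:
C D (5): add — endpoints in different components.
D F (8): add — endpoints in different components.
A C (13): add — endpoints in different components.
A B (16): add — endpoints in different components.
B E (17): add — endpoints in different components.
MST edges: C D, D F, A C, A B, B E; total weight 5+8+13+16+17 = 59.

59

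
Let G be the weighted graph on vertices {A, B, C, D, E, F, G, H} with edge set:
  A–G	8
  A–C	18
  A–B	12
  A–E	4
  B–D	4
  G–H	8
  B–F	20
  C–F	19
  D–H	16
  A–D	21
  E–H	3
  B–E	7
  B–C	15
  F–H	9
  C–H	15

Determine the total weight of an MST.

50

Grow the tree from E using Prim:
Step 1: cheapest edge leaving the tree is E–H (3); add H.
Step 2: cheapest edge leaving the tree is A–E (4); add A.
Step 3: cheapest edge leaving the tree is B–E (7); add B.
Step 4: cheapest edge leaving the tree is B–D (4); add D.
Step 5: cheapest edge leaving the tree is A–G (8); add G.
Step 6: cheapest edge leaving the tree is F–H (9); add F.
Step 7: cheapest edge leaving the tree is B–C (15); add C.
MST edges: E–H, A–E, B–E, B–D, A–G, F–H, B–C; total weight 3+4+7+4+8+9+15 = 50.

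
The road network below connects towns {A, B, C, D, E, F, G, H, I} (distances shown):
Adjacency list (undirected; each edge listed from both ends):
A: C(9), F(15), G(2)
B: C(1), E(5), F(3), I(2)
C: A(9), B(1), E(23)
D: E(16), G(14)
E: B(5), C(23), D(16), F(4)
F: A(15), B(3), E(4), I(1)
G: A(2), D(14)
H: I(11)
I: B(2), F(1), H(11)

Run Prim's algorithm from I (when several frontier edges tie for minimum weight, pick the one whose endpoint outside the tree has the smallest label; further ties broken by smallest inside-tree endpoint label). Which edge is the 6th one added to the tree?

Prim, starting at I.
Step 1: frontier [F—I 1, B—I 2, H—I 11] → take F—I (1); add F.
Step 2: frontier [B—F 3, E—F 4, A—F 15, B—I 2, H—I 11] → take B—I (2); add B.
Step 3: frontier [B—C 1, B—E 5, E—F 4, A—F 15, H—I 11] → take B—C (1); add C.
Step 4: frontier [B—E 5, A—C 9, C—E 23, E—F 4, A—F 15, H—I 11] → take E—F (4); add E.
Step 5: frontier [A—C 9, D—E 16, A—F 15, H—I 11] → take A—C (9); add A.
Step 6: frontier [A—G 2, D—E 16, H—I 11] → take A—G (2); add G.
Step 7: frontier [D—E 16, D—G 14, H—I 11] → take H—I (11); add H.
Step 8: frontier [D—E 16, D—G 14] → take D—G (14); add D.
The 6th edge added is A—G.

A-G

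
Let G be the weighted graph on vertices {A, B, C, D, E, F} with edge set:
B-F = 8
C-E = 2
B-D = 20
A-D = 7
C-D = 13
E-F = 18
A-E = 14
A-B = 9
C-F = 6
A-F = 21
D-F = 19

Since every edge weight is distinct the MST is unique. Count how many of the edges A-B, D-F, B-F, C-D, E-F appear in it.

Kruskal's algorithm — process edges by increasing weight (ties by edge label):
C-E (2): add. Components now {A} {B} {C,E} {D} {F}
C-F (6): add. Components now {A} {B} {C,E,F} {D}
A-D (7): add. Components now {A,D} {B} {C,E,F}
B-F (8): add. Components now {A,D} {B,C,E,F}
A-B (9): add. Components now {A,B,C,D,E,F}
MST edge set: {C-E, C-F, A-D, B-F, A-B}.
Of the listed edges, {A-B, B-F} are in the MST → 2.

2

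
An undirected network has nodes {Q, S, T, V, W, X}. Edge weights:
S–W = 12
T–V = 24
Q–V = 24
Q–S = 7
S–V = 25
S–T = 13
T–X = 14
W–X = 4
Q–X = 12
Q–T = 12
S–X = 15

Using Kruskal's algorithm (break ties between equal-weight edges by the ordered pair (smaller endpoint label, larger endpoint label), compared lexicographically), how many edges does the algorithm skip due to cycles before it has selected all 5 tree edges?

Kruskal: consider edges lightest-first.
W–X (4): add. Components now {T} {Q} {W,X} {S} {V}
Q–S (7): add. Components now {T} {Q,S} {W,X} {V}
Q–T (12): add. Components now {Q,S,T} {W,X} {V}
Q–X (12): add. Components now {Q,S,T,W,X} {V}
S–W (12): skip — W and S already connected.
S–T (13): skip — T and S already connected.
T–X (14): skip — T and X already connected.
S–X (15): skip — S and X already connected.
Q–V (24): add. Components now {Q,S,T,V,W,X}
Edges rejected before the tree was complete: 4.

4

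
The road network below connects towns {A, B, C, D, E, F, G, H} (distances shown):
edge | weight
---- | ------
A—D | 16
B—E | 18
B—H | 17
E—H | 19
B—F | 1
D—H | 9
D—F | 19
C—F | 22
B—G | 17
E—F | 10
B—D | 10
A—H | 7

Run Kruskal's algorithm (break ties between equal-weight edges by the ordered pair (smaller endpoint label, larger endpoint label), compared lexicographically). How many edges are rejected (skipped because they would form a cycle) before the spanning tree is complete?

Kruskal: consider edges lightest-first.
B—F (1): add — endpoints in different components.
A—H (7): add — endpoints in different components.
D—H (9): add — endpoints in different components.
B—D (10): add — endpoints in different components.
E—F (10): add — endpoints in different components.
A—D (16): skip — A and D already connected.
B—G (17): add — endpoints in different components.
B—H (17): skip — B and H already connected.
B—E (18): skip — B and E already connected.
D—F (19): skip — D and F already connected.
E—H (19): skip — E and H already connected.
C—F (22): add — endpoints in different components.
Edges rejected before the tree was complete: 5.

5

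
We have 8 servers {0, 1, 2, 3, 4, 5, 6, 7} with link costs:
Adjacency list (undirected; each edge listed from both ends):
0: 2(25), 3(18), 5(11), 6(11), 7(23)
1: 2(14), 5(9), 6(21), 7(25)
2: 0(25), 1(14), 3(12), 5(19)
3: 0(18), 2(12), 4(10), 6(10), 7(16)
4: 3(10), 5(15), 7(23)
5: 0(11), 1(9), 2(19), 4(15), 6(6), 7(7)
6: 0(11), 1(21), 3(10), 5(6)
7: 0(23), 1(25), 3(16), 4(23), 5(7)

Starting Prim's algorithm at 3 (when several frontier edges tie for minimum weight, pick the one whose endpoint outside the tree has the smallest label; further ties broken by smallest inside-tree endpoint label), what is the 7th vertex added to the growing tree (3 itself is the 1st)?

0

Prim, starting at 3.
Step 1: cheapest edge leaving the tree is 3—4 (10); add 4.
Step 2: cheapest edge leaving the tree is 3—6 (10); add 6.
Step 3: cheapest edge leaving the tree is 5—6 (6); add 5.
Step 4: cheapest edge leaving the tree is 5—7 (7); add 7.
Step 5: cheapest edge leaving the tree is 1—5 (9); add 1.
Step 6: cheapest edge leaving the tree is 0—5 (11); add 0.
Step 7: cheapest edge leaving the tree is 2—3 (12); add 2.
Vertex order: 3, 4, 6, 5, 7, 1, 0, 2. The 7th vertex is 0.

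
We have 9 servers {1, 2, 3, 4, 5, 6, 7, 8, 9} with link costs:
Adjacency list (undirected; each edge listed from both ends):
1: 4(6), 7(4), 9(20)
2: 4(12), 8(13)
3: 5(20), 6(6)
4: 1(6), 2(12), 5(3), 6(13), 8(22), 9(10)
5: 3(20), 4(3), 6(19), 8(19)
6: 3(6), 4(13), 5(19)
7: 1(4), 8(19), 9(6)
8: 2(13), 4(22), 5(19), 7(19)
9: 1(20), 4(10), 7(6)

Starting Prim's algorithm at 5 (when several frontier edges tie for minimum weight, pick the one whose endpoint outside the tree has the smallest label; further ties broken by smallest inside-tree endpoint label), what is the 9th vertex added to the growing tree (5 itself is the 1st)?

Grow the tree from 5 using Prim:
Step 1: cheapest edge leaving the tree is 4-5 (3); add 4.
Step 2: cheapest edge leaving the tree is 1-4 (6); add 1.
Step 3: cheapest edge leaving the tree is 1-7 (4); add 7.
Step 4: cheapest edge leaving the tree is 7-9 (6); add 9.
Step 5: cheapest edge leaving the tree is 2-4 (12); add 2.
Step 6: cheapest edge leaving the tree is 4-6 (13); add 6.
Step 7: cheapest edge leaving the tree is 3-6 (6); add 3.
Step 8: cheapest edge leaving the tree is 2-8 (13); add 8.
Vertex order: 5, 4, 1, 7, 9, 2, 6, 3, 8. The 9th vertex is 8.

8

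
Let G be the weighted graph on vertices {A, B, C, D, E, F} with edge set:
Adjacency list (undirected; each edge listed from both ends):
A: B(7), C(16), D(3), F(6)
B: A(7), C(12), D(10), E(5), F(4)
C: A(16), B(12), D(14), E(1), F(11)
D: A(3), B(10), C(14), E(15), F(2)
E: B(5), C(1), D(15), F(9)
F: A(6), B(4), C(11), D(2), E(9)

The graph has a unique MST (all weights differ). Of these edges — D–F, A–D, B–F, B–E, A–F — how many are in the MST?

Kruskal: consider edges lightest-first.
C–E (1): add — endpoints in different components.
D–F (2): add — endpoints in different components.
A–D (3): add — endpoints in different components.
B–F (4): add — endpoints in different components.
B–E (5): add — endpoints in different components.
MST edge set: {C–E, D–F, A–D, B–F, B–E}.
Of the listed edges, {D–F, A–D, B–F, B–E} are in the MST → 4.

4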